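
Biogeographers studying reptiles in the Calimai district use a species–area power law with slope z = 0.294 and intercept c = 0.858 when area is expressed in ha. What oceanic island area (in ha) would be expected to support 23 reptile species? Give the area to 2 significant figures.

23 = 0.858 × A^0.294  ⇒  A^0.294 = 23/0.858 = 26.81
ln A = ln(26.81) / 0.294 = 3.2886 / 0.294 = 11.1859
A = e^11.1859 ≈ 72104 ha

72000 ha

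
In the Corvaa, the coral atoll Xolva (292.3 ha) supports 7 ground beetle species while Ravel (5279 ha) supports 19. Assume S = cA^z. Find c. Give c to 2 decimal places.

z = ln(S₂/S₁) / ln(A₂/A₁) = ln(19/7) / ln(5279/292.3) = 0.9985 / 2.8937 = 0.3451
c = S₁ / A₁^z = 7 / 292.3^0.3451 = 7 / 7.094 = 0.9868

0.99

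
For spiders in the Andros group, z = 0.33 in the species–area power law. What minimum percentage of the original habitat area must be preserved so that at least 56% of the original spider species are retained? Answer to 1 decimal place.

17.3%

Need (A_new/A_old)^0.33 = 0.56, so A_new/A_old = 0.56^(1/0.33) = 0.56^3.03
ln(A_new/A_old) = ln 0.56 / 0.33 = -0.5798 / 0.33 = -1.7570
A_new/A_old = e^-1.7570 ≈ 0.1726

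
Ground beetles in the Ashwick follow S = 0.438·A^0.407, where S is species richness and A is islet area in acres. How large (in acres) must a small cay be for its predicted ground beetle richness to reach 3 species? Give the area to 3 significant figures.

3 = 0.438 × A^0.407  ⇒  A^0.407 = 3/0.438 = 6.849
ln A = ln(6.849) / 0.407 = 1.9241 / 0.407 = 4.7276
A = e^4.7276 ≈ 113 acres

113 acres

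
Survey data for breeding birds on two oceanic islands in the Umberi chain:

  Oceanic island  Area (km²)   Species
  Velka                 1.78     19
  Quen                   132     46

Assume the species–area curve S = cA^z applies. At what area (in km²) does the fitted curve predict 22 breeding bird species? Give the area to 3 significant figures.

z = ln(46/19) / ln(132/1.78) = 0.8842 / 4.3062 = 0.2053
c = 19 / 1.78^0.2053 = 19 / 1.126 = 16.88
A = (22/16.88)^(1/0.2053) ⇒ ln A = ln(1.303)/0.2053 = 1.2906
A = e^1.2906 ≈ 3.635 km²

3.63 km²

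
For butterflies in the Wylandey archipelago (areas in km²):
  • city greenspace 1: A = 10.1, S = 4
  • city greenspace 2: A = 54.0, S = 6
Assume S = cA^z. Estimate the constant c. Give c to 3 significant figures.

2.29

z = ln(S₂/S₁) / ln(A₂/A₁) = ln(6/4) / ln(54/10.1) = 0.4055 / 1.6764 = 0.2419
c = S₁ / A₁^z = 4 / 10.1^0.2419 = 4 / 1.749 = 2.286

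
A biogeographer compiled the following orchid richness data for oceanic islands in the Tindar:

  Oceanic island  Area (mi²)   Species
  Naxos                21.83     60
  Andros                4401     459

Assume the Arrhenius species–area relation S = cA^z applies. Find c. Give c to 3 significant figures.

18.4

z = ln(S₂/S₁) / ln(A₂/A₁) = ln(459/60) / ln(4401/21.83) = 2.0347 / 5.3063 = 0.3835
c = S₁ / A₁^z = 60 / 21.83^0.3835 = 60 / 3.262 = 18.39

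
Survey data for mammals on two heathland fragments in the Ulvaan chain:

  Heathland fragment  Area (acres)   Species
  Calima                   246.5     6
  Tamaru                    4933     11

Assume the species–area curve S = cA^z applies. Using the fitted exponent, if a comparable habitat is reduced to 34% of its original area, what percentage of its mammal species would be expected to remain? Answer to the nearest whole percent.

z = ln(11/6) / ln(4933/246.5) = 0.6061 / 2.9963 = 0.2023
S_new/S_old = (A_new/A_old)^z = 0.34^0.2023 = exp(0.2023 × -1.0788) = 0.8039

80%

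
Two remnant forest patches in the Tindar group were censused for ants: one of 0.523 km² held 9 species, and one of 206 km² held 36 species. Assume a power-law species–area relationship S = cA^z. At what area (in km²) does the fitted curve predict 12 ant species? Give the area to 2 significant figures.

z = ln(36/9) / ln(206/0.523) = 1.3863 / 5.9760 = 0.2320
c = 9 / 0.523^0.2320 = 9 / 0.8604 = 10.46
A = (12/10.46)^(1/0.2320) ⇒ ln A = ln(1.147)/0.2320 = 0.5920
A = e^0.5920 ≈ 1.808 km²

1.8 km²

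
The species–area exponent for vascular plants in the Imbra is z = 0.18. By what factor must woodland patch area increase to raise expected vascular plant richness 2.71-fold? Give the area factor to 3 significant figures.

254

(A₂/A₁)^0.18 = 2.71, so A₂/A₁ = 2.71^(1/0.18) = 2.71^5.556
ln(A₂/A₁) = ln 2.71 / 0.18 = 0.9969 / 0.18 = 5.5386
A₂/A₁ = e^5.5386 ≈ 254.3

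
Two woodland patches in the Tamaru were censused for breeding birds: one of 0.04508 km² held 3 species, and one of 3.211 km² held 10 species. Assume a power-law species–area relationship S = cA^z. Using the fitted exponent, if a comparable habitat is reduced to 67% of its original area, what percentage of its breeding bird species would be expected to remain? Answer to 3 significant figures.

z = ln(10/3) / ln(3.211/0.04508) = 1.2040 / 4.2659 = 0.2822
S_new/S_old = (A_new/A_old)^z = 0.67^0.2822 = exp(0.2822 × -0.4005) = 0.8931

89.3%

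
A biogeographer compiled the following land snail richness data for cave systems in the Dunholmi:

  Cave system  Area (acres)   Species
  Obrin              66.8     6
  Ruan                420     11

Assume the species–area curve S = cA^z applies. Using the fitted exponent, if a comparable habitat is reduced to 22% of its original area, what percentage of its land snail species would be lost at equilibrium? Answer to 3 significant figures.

39.3%

z = ln(11/6) / ln(420/66.8) = 0.6061 / 1.8386 = 0.3297
S_new/S_old = (A_new/A_old)^z = 0.22^0.3297 = exp(0.3297 × -1.5141) = 0.607
Fraction lost = 1 − 0.607 = 0.393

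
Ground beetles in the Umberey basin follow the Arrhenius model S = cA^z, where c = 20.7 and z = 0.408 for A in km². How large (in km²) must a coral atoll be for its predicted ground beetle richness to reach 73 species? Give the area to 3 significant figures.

73 = 20.7 × A^0.408  ⇒  A^0.408 = 73/20.7 = 3.527
ln A = ln(3.527) / 0.408 = 1.2603 / 0.408 = 3.0890
A = e^3.0890 ≈ 21.96 km²

22.0 km²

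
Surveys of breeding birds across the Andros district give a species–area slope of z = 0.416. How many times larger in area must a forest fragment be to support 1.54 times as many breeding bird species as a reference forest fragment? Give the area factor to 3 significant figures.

2.82

(A₂/A₁)^0.416 = 1.54, so A₂/A₁ = 1.54^(1/0.416) = 1.54^2.404
ln(A₂/A₁) = ln 1.54 / 0.416 = 0.4318 / 0.416 = 1.0379
A₂/A₁ = e^1.0379 ≈ 2.823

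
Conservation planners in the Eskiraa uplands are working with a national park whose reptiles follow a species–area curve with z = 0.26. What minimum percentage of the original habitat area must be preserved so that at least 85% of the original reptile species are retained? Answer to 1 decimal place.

53.5%

Need (A_new/A_old)^0.26 = 0.85, so A_new/A_old = 0.85^(1/0.26) = 0.85^3.846
ln(A_new/A_old) = ln 0.85 / 0.26 = -0.1625 / 0.26 = -0.6251
A_new/A_old = e^-0.6251 ≈ 0.5352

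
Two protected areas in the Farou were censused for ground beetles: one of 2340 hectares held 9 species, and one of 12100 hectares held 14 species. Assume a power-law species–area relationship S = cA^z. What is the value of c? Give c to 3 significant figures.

z = ln(S₂/S₁) / ln(A₂/A₁) = ln(14/9) / ln(12100/2340) = 0.4418 / 1.6431 = 0.2689
c = S₁ / A₁^z = 9 / 2340^0.2689 = 9 / 8.054 = 1.117

1.12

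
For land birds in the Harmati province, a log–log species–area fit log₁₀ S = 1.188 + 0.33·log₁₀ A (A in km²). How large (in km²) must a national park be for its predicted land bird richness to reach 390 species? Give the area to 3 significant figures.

17900 km²

390 = 15.42 × A^0.33  ⇒  A^0.33 = 390/15.42 = 25.3
ln A = ln(25.3) / 0.33 = 3.2307 / 0.33 = 9.7899
A = e^9.7899 ≈ 17853 km²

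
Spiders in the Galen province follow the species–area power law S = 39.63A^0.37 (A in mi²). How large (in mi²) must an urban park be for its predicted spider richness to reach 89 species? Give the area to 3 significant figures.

89 = 39.63 × A^0.37  ⇒  A^0.37 = 89/39.63 = 2.246
ln A = ln(2.246) / 0.37 = 0.8090 / 0.37 = 2.1866
A = e^2.1866 ≈ 8.905 mi²

8.91 mi²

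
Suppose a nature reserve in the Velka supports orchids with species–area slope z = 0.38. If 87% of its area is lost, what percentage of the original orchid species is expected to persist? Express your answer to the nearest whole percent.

S_new/S_old = (A_new/A_old)^z = 0.13^0.38
= exp(0.38 × ln 0.13) = exp(0.38 × -2.0402) = exp(-0.7753) ≈ 0.4606

46%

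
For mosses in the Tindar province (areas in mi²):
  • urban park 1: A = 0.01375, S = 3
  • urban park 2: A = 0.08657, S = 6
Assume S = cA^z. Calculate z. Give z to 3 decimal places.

Taking logs: ln S = ln c + z ln A, so z = (ln S₂ − ln S₁)/(ln A₂ − ln A₁).
z = ln(6/3) / ln(0.08657/0.01375) = ln(2) / ln(6.296) = 0.6931 / 1.8399 = 0.3767

0.377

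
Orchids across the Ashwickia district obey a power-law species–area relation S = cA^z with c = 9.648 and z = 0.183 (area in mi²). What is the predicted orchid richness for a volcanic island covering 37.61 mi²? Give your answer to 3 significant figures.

18.7

S = 9.648 × 37.61^0.183
ln S = ln 9.648 + 0.183 × ln 37.61 = 2.2668 + 0.183 × 3.6273 = 2.9305
S = e^2.9305 ≈ 18.74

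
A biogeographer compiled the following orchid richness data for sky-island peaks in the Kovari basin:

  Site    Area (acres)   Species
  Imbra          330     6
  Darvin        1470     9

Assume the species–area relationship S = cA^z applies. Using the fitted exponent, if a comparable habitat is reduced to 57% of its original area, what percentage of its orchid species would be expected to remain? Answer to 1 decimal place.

z = ln(9/6) / ln(1470/330) = 0.4055 / 1.4939 = 0.2714
S_new/S_old = (A_new/A_old)^z = 0.57^0.2714 = exp(0.2714 × -0.5621) = 0.8585

85.9%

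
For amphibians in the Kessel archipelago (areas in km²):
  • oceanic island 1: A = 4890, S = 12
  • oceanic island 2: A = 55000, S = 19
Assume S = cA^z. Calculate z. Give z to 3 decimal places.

Taking logs: ln S = ln c + z ln A, so z = (ln S₂ − ln S₁)/(ln A₂ − ln A₁).
z = ln(19/12) / ln(55000/4890) = ln(1.583) / ln(11.25) = 0.4595 / 2.4201 = 0.1899

0.190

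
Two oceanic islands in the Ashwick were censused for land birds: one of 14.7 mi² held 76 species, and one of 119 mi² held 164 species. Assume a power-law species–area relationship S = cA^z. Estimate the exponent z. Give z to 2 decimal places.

0.37

Taking logs: ln S = ln c + z ln A, so z = (ln S₂ − ln S₁)/(ln A₂ − ln A₁).
z = ln(164/76) / ln(119/14.7) = ln(2.158) / ln(8.095) = 0.7691 / 2.0913 = 0.3678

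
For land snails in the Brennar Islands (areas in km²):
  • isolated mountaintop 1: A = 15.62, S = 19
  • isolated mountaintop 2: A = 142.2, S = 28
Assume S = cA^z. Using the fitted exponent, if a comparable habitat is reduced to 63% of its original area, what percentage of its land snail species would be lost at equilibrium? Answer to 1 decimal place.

z = ln(28/19) / ln(142.2/15.62) = 0.3878 / 2.2087 = 0.1756
S_new/S_old = (A_new/A_old)^z = 0.63^0.1756 = exp(0.1756 × -0.4620) = 0.9221
Fraction lost = 1 − 0.9221 = 0.07791

7.8%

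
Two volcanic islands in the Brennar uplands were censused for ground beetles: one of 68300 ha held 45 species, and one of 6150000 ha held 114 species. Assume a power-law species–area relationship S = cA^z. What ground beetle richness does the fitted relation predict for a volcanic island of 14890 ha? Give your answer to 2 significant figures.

33

z = ln(114/45) / ln(6150000/68300) = 0.9295 / 4.5003 = 0.2065
c = 45 / 68300^0.2065 = 45 / 9.967 = 4.515
S₃ = 4.515 × 14890^0.2065 = 4.515 × 7.276 ≈ 32.85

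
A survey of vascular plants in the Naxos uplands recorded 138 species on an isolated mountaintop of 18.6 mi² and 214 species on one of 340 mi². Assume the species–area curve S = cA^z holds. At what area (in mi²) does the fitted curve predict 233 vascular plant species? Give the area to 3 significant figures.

z = ln(214/138) / ln(340/18.6) = 0.4387 / 2.9058 = 0.1510
c = 138 / 18.6^0.1510 = 138 / 1.555 = 88.76
A = (233/88.76)^(1/0.1510) ⇒ ln A = ln(2.625)/0.1510 = 6.3923
A = e^6.3923 ≈ 597.3 mi²

597 mi²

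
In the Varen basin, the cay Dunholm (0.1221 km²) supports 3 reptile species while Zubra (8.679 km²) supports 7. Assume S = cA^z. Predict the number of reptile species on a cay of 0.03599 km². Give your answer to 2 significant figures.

z = ln(7/3) / ln(8.679/0.1221) = 0.8473 / 4.2638 = 0.1987
c = 3 / 0.1221^0.1987 = 3 / 0.6584 = 4.556
S₃ = 4.556 × 0.03599^0.1987 = 4.556 × 0.5165 ≈ 2.353

2.4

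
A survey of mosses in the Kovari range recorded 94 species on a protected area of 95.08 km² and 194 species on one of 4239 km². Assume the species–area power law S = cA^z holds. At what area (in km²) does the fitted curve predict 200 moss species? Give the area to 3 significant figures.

z = ln(194/94) / ln(4239/95.08) = 0.7246 / 3.7974 = 0.1908
c = 94 / 95.08^0.1908 = 94 / 2.385 = 39.42
A = (200/39.42)^(1/0.1908) ⇒ ln A = ln(5.074)/0.1908 = 8.5117
A = e^8.5117 ≈ 4973 km²

4970 km²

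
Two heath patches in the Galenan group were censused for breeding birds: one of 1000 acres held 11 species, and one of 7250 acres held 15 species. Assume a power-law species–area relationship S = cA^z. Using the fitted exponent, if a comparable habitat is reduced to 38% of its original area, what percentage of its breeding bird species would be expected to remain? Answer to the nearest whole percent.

z = ln(15/11) / ln(7250/1000) = 0.3102 / 1.9810 = 0.1566
S_new/S_old = (A_new/A_old)^z = 0.38^0.1566 = exp(0.1566 × -0.9676) = 0.8594

86%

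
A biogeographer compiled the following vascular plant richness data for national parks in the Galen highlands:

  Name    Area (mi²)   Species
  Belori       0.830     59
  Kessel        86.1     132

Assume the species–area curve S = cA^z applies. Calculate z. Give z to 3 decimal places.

0.173

Taking logs: ln S = ln c + z ln A, so z = (ln S₂ − ln S₁)/(ln A₂ − ln A₁).
z = ln(132/59) / ln(86.1/0.83) = ln(2.237) / ln(103.7) = 0.8053 / 4.6418 = 0.1735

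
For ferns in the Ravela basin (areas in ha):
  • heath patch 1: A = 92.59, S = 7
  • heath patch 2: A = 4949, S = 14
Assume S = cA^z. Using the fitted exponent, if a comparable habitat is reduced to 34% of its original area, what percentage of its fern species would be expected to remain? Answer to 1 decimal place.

z = ln(14/7) / ln(4949/92.59) = 0.6931 / 3.9788 = 0.1742
S_new/S_old = (A_new/A_old)^z = 0.34^0.1742 = exp(0.1742 × -1.0788) = 0.8287

82.9%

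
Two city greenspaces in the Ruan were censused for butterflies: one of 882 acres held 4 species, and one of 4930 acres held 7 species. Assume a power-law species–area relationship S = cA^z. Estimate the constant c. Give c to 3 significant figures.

0.441

z = ln(S₂/S₁) / ln(A₂/A₁) = ln(7/4) / ln(4930/882) = 0.5596 / 1.7209 = 0.3252
c = S₁ / A₁^z = 4 / 882^0.3252 = 4 / 9.075 = 0.4408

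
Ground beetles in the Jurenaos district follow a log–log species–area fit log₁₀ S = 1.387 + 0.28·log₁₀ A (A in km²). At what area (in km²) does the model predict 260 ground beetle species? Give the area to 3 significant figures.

260 = 24.38 × A^0.28  ⇒  A^0.28 = 260/24.38 = 10.67
ln A = ln(10.67) / 0.28 = 2.3670 / 0.28 = 8.4536
A = e^8.4536 ≈ 4692 km²

4690 km²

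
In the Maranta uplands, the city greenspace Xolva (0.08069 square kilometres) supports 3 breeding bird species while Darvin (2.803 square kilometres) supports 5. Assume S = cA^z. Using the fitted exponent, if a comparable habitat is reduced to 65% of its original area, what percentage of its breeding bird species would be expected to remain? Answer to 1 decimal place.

z = ln(5/3) / ln(2.803/0.08069) = 0.5108 / 3.5478 = 0.1440
S_new/S_old = (A_new/A_old)^z = 0.65^0.1440 = exp(0.1440 × -0.4308) = 0.9399

94.0%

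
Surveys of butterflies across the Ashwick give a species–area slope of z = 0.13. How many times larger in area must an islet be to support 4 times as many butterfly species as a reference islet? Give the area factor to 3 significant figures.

(A₂/A₁)^0.13 = 4, so A₂/A₁ = 4^(1/0.13) = 4^7.692
ln(A₂/A₁) = ln 4 / 0.13 = 1.3863 / 0.13 = 10.6638
A₂/A₁ = e^10.6638 ≈ 42779

42800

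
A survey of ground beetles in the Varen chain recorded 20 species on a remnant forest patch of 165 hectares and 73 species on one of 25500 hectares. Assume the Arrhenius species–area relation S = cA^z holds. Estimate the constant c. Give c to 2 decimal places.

z = ln(S₂/S₁) / ln(A₂/A₁) = ln(73/20) / ln(25500/165) = 1.2947 / 5.0405 = 0.2569
c = S₁ / A₁^z = 20 / 165^0.2569 = 20 / 3.712 = 5.388

5.39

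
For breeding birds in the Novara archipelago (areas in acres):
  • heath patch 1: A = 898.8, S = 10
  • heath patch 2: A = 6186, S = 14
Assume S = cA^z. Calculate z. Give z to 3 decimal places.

0.174

Taking logs: ln S = ln c + z ln A, so z = (ln S₂ − ln S₁)/(ln A₂ − ln A₁).
z = ln(14/10) / ln(6186/898.8) = ln(1.4) / ln(6.883) = 0.3365 / 1.9290 = 0.1744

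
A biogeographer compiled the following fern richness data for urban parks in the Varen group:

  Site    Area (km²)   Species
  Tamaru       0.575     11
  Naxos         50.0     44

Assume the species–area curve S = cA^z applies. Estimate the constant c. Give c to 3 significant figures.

13.1

z = ln(S₂/S₁) / ln(A₂/A₁) = ln(44/11) / ln(50/0.575) = 1.3863 / 4.4654 = 0.3105
c = S₁ / A₁^z = 11 / 0.575^0.3105 = 11 / 0.8421 = 13.06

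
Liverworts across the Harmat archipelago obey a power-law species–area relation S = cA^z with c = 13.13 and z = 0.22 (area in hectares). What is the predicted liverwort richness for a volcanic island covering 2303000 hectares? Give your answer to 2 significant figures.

S = 13.13 × 2303000^0.22
ln S = ln 13.13 + 0.22 × ln 2303000 = 2.5749 + 0.22 × 14.6497 = 5.7978
S = e^5.7978 ≈ 329.6

330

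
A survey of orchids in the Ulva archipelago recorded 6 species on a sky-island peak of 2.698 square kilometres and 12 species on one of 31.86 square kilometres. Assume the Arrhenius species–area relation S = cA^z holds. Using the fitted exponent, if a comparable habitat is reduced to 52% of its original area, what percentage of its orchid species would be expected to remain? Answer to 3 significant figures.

z = ln(12/6) / ln(31.86/2.698) = 0.6931 / 2.4688 = 0.2808
S_new/S_old = (A_new/A_old)^z = 0.52^0.2808 = exp(0.2808 × -0.6539) = 0.8323

83.2%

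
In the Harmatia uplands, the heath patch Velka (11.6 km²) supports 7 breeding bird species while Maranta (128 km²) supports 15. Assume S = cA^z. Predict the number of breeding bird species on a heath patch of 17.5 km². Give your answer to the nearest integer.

z = ln(15/7) / ln(128/11.6) = 0.7621 / 2.4010 = 0.3174
c = 7 / 11.6^0.3174 = 7 / 2.177 = 3.215
S₃ = 3.215 × 17.5^0.3174 = 3.215 × 2.481 ≈ 7.976

8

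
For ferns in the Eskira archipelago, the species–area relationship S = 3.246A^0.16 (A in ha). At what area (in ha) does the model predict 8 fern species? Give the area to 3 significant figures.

281 ha

8 = 3.246 × A^0.16  ⇒  A^0.16 = 8/3.246 = 2.465
ln A = ln(2.465) / 0.16 = 0.9020 / 0.16 = 5.6376
A = e^5.6376 ≈ 280.8 ha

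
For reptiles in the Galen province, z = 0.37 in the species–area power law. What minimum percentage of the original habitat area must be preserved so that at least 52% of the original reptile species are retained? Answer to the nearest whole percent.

17%

Need (A_new/A_old)^0.37 = 0.52, so A_new/A_old = 0.52^(1/0.37) = 0.52^2.703
ln(A_new/A_old) = ln 0.52 / 0.37 = -0.6539 / 0.37 = -1.7674
A_new/A_old = e^-1.7674 ≈ 0.1708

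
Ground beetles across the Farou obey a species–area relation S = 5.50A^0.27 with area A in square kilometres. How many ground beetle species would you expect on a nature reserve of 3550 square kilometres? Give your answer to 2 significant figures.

50

S = 5.5 × 3550^0.27 = 5.5 × 9.09 ≈ 49.99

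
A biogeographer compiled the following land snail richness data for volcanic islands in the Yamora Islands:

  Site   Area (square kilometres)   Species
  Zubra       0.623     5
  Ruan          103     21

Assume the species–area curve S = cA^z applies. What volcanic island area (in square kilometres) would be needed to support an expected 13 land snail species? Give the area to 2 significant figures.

19 square kilometres

z = ln(21/5) / ln(103/0.623) = 1.4351 / 5.1079 = 0.2810
c = 5 / 0.623^0.2810 = 5 / 0.8755 = 5.711
A = (13/5.711)^(1/0.2810) ⇒ ln A = ln(2.276)/0.2810 = 2.9278
A = e^2.9278 ≈ 18.69 square kilometres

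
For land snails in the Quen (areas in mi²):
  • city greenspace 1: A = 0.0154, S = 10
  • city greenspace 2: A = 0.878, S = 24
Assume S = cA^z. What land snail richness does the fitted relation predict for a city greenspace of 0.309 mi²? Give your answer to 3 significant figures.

19.1

z = ln(24/10) / ln(0.878/0.0154) = 0.8755 / 4.0433 = 0.2165
c = 10 / 0.0154^0.2165 = 10 / 0.4051 = 24.69
S₃ = 24.69 × 0.309^0.2165 = 24.69 × 0.7755 ≈ 19.14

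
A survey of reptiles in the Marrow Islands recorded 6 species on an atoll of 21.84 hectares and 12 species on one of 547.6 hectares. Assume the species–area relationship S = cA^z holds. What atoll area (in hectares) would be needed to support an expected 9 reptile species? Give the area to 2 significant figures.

z = ln(12/6) / ln(547.6/21.84) = 0.6931 / 3.2218 = 0.2151
c = 6 / 21.84^0.2151 = 6 / 1.941 = 3.09
A = (9/3.09)^(1/0.2151) ⇒ ln A = ln(2.912)/0.2151 = 4.9684
A = e^4.9684 ≈ 143.8 hectares

140 hectares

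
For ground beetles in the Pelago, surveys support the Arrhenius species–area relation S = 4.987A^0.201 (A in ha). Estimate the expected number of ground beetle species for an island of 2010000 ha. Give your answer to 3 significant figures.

S = 4.987 × 2010000^0.201
ln S = ln 4.987 + 0.201 × ln 2010000 = 1.6068 + 0.201 × 14.5136 = 4.5241
S = e^4.5241 ≈ 92.21

92.2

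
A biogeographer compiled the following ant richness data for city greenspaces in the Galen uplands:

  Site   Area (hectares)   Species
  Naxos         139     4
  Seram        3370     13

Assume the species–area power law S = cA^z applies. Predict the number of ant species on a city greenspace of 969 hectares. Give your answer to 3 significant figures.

z = ln(13/4) / ln(3370/139) = 1.1787 / 3.1882 = 0.3697
c = 4 / 139^0.3697 = 4 / 6.198 = 0.6454
S₃ = 0.6454 × 969^0.3697 = 0.6454 × 12.71 ≈ 8.2

8.20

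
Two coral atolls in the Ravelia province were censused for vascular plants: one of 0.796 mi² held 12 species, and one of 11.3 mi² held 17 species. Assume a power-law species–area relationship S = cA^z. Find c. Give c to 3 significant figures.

z = ln(S₂/S₁) / ln(A₂/A₁) = ln(17/12) / ln(11.3/0.796) = 0.3483 / 2.6530 = 0.1313
c = S₁ / A₁^z = 12 / 0.796^0.1313 = 12 / 0.9705 = 12.36

12.4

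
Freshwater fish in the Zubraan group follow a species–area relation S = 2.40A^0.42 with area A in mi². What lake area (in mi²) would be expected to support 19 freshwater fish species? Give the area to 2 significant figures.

140 mi²

19 = 2.4 × A^0.42  ⇒  A^0.42 = 19/2.4 = 7.917
ln A = ln(7.917) / 0.42 = 2.0690 / 0.42 = 4.9261
A = e^4.9261 ≈ 137.8 mi²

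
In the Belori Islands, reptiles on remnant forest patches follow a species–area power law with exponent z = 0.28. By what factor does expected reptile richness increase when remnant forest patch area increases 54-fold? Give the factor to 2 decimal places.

S₂/S₁ = (A₂/A₁)^z = 54^0.28
ln(S₂/S₁) = 0.28 × ln 54 = 0.28 × 3.9890 = 1.1169
S₂/S₁ = e^1.1169 ≈ 3.055

3.06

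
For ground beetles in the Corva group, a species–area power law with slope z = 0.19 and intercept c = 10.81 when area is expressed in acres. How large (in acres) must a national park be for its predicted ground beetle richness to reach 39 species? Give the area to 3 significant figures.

39 = 10.81 × A^0.19  ⇒  A^0.19 = 39/10.81 = 3.608
ln A = ln(3.608) / 0.19 = 1.2831 / 0.19 = 6.7531
A = e^6.7531 ≈ 856.7 acres

857 acres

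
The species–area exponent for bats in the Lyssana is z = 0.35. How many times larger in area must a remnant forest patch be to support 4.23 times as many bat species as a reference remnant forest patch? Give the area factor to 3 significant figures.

61.6

(A₂/A₁)^0.35 = 4.23, so A₂/A₁ = 4.23^(1/0.35) = 4.23^2.857
ln(A₂/A₁) = ln 4.23 / 0.35 = 1.4422 / 0.35 = 4.1206
A₂/A₁ = e^4.1206 ≈ 61.59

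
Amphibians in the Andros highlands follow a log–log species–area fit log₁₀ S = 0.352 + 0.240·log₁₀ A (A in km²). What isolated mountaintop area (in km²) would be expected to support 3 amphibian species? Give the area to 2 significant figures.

3.3 km²

3 = 2.249 × A^0.24  ⇒  A^0.24 = 3/2.249 = 1.334
ln A = ln(1.334) / 0.24 = 0.2881 / 0.24 = 1.2004
A = e^1.2004 ≈ 3.322 km²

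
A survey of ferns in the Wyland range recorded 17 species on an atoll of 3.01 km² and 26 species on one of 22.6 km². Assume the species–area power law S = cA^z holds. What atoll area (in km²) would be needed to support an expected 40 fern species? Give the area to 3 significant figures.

z = ln(26/17) / ln(22.6/3.01) = 0.4249 / 2.0160 = 0.2108
c = 17 / 3.01^0.2108 = 17 / 1.261 = 13.48
A = (40/13.48)^(1/0.2108) ⇒ ln A = ln(2.968)/0.2108 = 5.1620
A = e^5.1620 ≈ 174.5 km²

175 km²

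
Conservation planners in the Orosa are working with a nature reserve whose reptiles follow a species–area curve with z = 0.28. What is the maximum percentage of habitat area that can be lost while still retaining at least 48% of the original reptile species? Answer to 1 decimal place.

92.7%

Need (A_new/A_old)^0.28 = 0.48, so A_new/A_old = 0.48^(1/0.28) = 0.48^3.571
ln(A_new/A_old) = ln 0.48 / 0.28 = -0.7340 / 0.28 = -2.6213
A_new/A_old = e^-2.6213 ≈ 0.07271
Fraction that can be lost = 1 − 0.07271 = 0.9273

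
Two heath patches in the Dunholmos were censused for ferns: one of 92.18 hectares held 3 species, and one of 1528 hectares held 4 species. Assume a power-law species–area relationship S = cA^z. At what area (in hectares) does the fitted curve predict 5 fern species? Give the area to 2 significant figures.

z = ln(4/3) / ln(1528/92.18) = 0.2877 / 2.8080 = 0.1025
c = 3 / 92.18^0.1025 = 3 / 1.59 = 1.887
A = (5/1.887)^(1/0.1025) ⇒ ln A = ln(2.649)/0.1025 = 9.5097
A = e^9.5097 ≈ 13491 hectares

13000 hectares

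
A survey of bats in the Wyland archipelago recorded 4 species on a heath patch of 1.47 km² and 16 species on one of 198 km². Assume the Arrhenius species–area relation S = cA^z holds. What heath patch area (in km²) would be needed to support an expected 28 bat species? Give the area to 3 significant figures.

z = ln(16/4) / ln(198/1.47) = 1.3863 / 4.9030 = 0.2827
c = 4 / 1.47^0.2827 = 4 / 1.115 = 3.587
A = (28/3.587)^(1/0.2827) ⇒ ln A = ln(7.806)/0.2827 = 7.2675
A = e^7.2675 ≈ 1433 km²

1430 km²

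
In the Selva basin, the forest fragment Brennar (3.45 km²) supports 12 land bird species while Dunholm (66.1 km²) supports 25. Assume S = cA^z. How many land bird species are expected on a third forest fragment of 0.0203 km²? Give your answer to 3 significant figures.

3.35

z = ln(25/12) / ln(66.1/3.45) = 0.7340 / 2.9528 = 0.2486
c = 12 / 3.45^0.2486 = 12 / 1.36 = 8.821
S₃ = 8.821 × 0.0203^0.2486 = 8.821 × 0.3796 ≈ 3.348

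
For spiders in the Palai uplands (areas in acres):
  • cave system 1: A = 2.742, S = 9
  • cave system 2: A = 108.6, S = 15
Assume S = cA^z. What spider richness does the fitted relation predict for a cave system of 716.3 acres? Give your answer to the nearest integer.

z = ln(15/9) / ln(108.6/2.742) = 0.5108 / 3.6790 = 0.1388
c = 9 / 2.742^0.1388 = 9 / 1.15 = 7.824
S₃ = 7.824 × 716.3^0.1388 = 7.824 × 2.491 ≈ 19.49

19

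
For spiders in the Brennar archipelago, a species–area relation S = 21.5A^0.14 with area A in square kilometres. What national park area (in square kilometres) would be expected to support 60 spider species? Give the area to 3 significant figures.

1530 square kilometres

60 = 21.5 × A^0.14  ⇒  A^0.14 = 60/21.5 = 2.791
ln A = ln(2.791) / 0.14 = 1.0263 / 0.14 = 7.3307
A = e^7.3307 ≈ 1526 square kilometres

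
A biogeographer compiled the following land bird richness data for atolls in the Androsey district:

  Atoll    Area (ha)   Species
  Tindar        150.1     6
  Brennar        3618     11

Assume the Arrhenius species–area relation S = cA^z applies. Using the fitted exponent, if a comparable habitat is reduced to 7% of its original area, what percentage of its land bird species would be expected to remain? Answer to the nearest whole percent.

z = ln(11/6) / ln(3618/150.1) = 0.6061 / 3.1824 = 0.1905
S_new/S_old = (A_new/A_old)^z = 0.07^0.1905 = exp(0.1905 × -2.6593) = 0.6026

60%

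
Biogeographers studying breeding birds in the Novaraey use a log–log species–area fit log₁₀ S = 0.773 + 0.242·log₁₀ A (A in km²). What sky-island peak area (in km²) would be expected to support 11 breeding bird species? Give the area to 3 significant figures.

11 = 5.929 × A^0.242  ⇒  A^0.242 = 11/5.929 = 1.855
ln A = ln(1.855) / 0.242 = 0.6180 / 0.242 = 2.5537
A = e^2.5537 ≈ 12.85 km²

12.9 km²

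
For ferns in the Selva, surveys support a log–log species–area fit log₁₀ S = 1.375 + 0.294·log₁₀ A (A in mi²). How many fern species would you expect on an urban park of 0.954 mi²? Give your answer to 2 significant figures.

23

S = 23.71 × 0.954^0.294 = 23.71 × 0.9863 ≈ 23.39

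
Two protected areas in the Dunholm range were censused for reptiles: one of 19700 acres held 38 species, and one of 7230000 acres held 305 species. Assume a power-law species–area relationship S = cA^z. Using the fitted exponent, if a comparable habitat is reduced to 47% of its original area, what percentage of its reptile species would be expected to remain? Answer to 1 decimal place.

76.6%

z = ln(305/38) / ln(7230000/19700) = 2.0827 / 5.9054 = 0.3527
S_new/S_old = (A_new/A_old)^z = 0.47^0.3527 = exp(0.3527 × -0.7550) = 0.7662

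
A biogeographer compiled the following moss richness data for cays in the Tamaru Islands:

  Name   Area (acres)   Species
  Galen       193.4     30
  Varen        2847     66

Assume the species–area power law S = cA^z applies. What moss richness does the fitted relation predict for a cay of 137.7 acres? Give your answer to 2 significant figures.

27

z = ln(66/30) / ln(2847/193.4) = 0.7885 / 2.6893 = 0.2932
c = 30 / 193.4^0.2932 = 30 / 4.681 = 6.409
S₃ = 6.409 × 137.7^0.2932 = 6.409 × 4.237 ≈ 27.16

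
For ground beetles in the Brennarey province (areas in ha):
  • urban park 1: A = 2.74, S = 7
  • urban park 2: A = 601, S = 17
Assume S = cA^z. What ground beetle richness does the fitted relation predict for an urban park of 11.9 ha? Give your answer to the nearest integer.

9

z = ln(17/7) / ln(601/2.74) = 0.8873 / 5.3906 = 0.1646
c = 7 / 2.74^0.1646 = 7 / 1.18 = 5.93
S₃ = 5.93 × 11.9^0.1646 = 5.93 × 1.503 ≈ 8.914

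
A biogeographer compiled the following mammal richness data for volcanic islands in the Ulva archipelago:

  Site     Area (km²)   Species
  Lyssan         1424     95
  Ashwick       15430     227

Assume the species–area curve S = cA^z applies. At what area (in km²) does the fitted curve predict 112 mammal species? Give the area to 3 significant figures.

2230 km²

z = ln(227/95) / ln(15430/1424) = 0.8711 / 2.3828 = 0.3656
c = 95 / 1424^0.3656 = 95 / 14.22 = 6.682
A = (112/6.682)^(1/0.3656) ⇒ ln A = ln(16.76)/0.3656 = 7.7116
A = e^7.7116 ≈ 2234 km²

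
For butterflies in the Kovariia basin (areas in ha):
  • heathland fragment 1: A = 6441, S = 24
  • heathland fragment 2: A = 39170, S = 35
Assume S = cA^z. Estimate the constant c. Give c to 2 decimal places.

z = ln(S₂/S₁) / ln(A₂/A₁) = ln(35/24) / ln(39170/6441) = 0.3773 / 1.8052 = 0.2090
c = S₁ / A₁^z = 24 / 6441^0.2090 = 24 / 6.253 = 3.838

3.84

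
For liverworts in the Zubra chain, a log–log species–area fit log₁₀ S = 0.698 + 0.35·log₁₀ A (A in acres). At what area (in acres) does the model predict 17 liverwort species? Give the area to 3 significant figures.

17 = 4.989 × A^0.35  ⇒  A^0.35 = 17/4.989 = 3.408
ln A = ln(3.408) / 0.35 = 1.2260 / 0.35 = 3.5029
A = e^3.5029 ≈ 33.21 acres

33.2 acres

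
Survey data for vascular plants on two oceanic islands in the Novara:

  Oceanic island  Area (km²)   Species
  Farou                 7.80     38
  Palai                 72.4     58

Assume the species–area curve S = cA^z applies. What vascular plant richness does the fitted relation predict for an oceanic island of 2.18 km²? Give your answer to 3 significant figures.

z = ln(58/38) / ln(72.4/7.8) = 0.4229 / 2.2281 = 0.1898
c = 38 / 7.8^0.1898 = 38 / 1.477 = 25.73
S₃ = 25.73 × 2.18^0.1898 = 25.73 × 1.159 ≈ 29.83

29.8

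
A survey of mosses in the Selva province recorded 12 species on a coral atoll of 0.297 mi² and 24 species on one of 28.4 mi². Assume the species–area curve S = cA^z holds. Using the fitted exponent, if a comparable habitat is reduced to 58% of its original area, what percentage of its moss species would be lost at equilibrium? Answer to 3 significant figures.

7.95%

z = ln(24/12) / ln(28.4/0.297) = 0.6931 / 4.5604 = 0.1520
S_new/S_old = (A_new/A_old)^z = 0.58^0.1520 = exp(0.1520 × -0.5447) = 0.9205
Fraction lost = 1 − 0.9205 = 0.07946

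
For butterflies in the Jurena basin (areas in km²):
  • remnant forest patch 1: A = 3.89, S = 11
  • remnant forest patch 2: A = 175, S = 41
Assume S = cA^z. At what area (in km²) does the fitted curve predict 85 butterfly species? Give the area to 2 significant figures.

z = ln(41/11) / ln(175/3.89) = 1.3157 / 3.8064 = 0.3457
c = 11 / 3.89^0.3457 = 11 / 1.599 = 6.878
A = (85/6.878)^(1/0.3457) ⇒ ln A = ln(12.36)/0.3457 = 7.2741
A = e^7.2741 ≈ 1442 km²

1400 km²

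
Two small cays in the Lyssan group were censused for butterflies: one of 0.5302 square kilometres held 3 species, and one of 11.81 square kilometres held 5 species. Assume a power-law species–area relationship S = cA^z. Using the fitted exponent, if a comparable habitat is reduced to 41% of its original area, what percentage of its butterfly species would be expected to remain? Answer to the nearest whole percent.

z = ln(5/3) / ln(11.81/0.5302) = 0.5108 / 3.1034 = 0.1646
S_new/S_old = (A_new/A_old)^z = 0.41^0.1646 = exp(0.1646 × -0.8916) = 0.8635

86%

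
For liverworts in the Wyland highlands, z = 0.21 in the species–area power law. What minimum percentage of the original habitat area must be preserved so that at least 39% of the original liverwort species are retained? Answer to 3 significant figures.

1.13%

Need (A_new/A_old)^0.21 = 0.39, so A_new/A_old = 0.39^(1/0.21) = 0.39^4.762
ln(A_new/A_old) = ln 0.39 / 0.21 = -0.9416 / 0.21 = -4.4839
A_new/A_old = e^-4.4839 ≈ 0.01129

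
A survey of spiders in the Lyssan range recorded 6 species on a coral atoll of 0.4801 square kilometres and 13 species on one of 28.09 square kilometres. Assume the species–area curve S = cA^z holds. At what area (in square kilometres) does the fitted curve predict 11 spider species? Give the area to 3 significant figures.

z = ln(13/6) / ln(28.09/0.4801) = 0.7732 / 4.0692 = 0.1900
c = 6 / 0.4801^0.1900 = 6 / 0.8699 = 6.898
A = (11/6.898)^(1/0.1900) ⇒ ln A = ln(1.595)/0.1900 = 2.4562
A = e^2.4562 ≈ 11.66 square kilometres

11.7 square kilometres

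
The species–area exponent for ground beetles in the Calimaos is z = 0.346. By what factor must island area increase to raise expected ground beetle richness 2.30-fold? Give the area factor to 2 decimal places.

(A₂/A₁)^0.346 = 2.3, so A₂/A₁ = 2.3^(1/0.346) = 2.3^2.89
ln(A₂/A₁) = ln 2.3 / 0.346 = 0.8329 / 0.346 = 2.4073
A₂/A₁ = e^2.4073 ≈ 11.1

11.10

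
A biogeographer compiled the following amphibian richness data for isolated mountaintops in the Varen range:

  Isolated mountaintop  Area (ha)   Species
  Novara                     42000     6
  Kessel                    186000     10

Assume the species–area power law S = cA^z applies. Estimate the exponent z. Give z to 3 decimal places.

0.343

Taking logs: ln S = ln c + z ln A, so z = (ln S₂ − ln S₁)/(ln A₂ − ln A₁).
z = ln(10/6) / ln(186000/42000) = ln(1.667) / ln(4.429) = 0.5108 / 1.4881 = 0.3433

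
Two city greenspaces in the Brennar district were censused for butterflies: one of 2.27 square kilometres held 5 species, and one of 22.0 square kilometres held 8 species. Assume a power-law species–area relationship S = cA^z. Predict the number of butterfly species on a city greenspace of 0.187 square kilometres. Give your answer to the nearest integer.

z = ln(8/5) / ln(22/2.27) = 0.4700 / 2.2713 = 0.2069
c = 5 / 2.27^0.2069 = 5 / 1.185 = 4.22
S₃ = 4.22 × 0.187^0.2069 = 4.22 × 0.7068 ≈ 2.983

3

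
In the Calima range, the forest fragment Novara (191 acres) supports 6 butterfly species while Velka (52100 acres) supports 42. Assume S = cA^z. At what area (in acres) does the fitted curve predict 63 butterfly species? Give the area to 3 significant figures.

168000 acres

z = ln(42/6) / ln(52100/191) = 1.9459 / 5.6086 = 0.3469
c = 6 / 191^0.3469 = 6 / 6.186 = 0.97
A = (63/0.97)^(1/0.3469) ⇒ ln A = ln(64.95)/0.3469 = 12.0296
A = e^12.0296 ≈ 167641 acres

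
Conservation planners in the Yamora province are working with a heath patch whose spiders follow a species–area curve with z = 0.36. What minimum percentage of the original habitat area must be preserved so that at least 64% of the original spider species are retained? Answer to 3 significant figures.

28.9%

Need (A_new/A_old)^0.36 = 0.64, so A_new/A_old = 0.64^(1/0.36) = 0.64^2.778
ln(A_new/A_old) = ln 0.64 / 0.36 = -0.4463 / 0.36 = -1.2397
A_new/A_old = e^-1.2397 ≈ 0.2895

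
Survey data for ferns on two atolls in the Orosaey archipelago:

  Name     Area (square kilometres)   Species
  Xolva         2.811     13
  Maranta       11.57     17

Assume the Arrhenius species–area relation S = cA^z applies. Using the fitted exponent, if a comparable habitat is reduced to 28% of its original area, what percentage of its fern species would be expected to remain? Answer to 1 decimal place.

78.6%

z = ln(17/13) / ln(11.57/2.811) = 0.2683 / 1.4149 = 0.1896
S_new/S_old = (A_new/A_old)^z = 0.28^0.1896 = exp(0.1896 × -1.2730) = 0.7856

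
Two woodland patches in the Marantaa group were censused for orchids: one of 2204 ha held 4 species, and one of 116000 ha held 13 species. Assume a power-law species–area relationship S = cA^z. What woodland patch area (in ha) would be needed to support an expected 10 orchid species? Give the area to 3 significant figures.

z = ln(13/4) / ln(116000/2204) = 1.1787 / 3.9633 = 0.2974
c = 4 / 2204^0.2974 = 4 / 9.868 = 0.4053
A = (10/0.4053)^(1/0.2974) ⇒ ln A = ln(24.67)/0.2974 = 10.7791
A = e^10.7791 ≈ 48008 ha

48000 ha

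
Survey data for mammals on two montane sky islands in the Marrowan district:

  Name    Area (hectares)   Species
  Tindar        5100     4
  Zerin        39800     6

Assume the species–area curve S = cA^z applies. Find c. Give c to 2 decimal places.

z = ln(S₂/S₁) / ln(A₂/A₁) = ln(6/4) / ln(39800/5100) = 0.4055 / 2.0546 = 0.1973
c = S₁ / A₁^z = 4 / 5100^0.1973 = 4 / 5.391 = 0.742

0.74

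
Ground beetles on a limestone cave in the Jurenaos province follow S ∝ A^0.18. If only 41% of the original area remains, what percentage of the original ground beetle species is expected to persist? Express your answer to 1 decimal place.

85.2%

S_new/S_old = (A_new/A_old)^z = 0.41^0.18
= exp(0.18 × ln 0.41) = exp(0.18 × -0.8916) = exp(-0.1605) ≈ 0.8517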